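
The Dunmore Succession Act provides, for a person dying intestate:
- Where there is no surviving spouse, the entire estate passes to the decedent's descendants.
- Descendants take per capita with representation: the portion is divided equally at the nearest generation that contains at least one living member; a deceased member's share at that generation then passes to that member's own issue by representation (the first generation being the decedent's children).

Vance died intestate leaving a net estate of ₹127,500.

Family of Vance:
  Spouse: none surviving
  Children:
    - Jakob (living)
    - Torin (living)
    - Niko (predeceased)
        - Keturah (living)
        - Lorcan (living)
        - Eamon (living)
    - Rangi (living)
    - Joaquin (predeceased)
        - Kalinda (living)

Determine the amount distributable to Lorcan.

The entire ₹127,500 passes to the descendants.
That amount (₹127,500) is divided into 5 shares of ₹25,500: Jakob, Torin, and Rangi each take ₹25,500; Niko's ₹25,500 share passes to Niko's issue; Joaquin's ₹25,500 share passes to Joaquin's issue.
Niko's share (₹25,500) is divided into 3 shares of ₹8,500: Keturah, Lorcan, and Eamon each take ₹8,500.
Joaquin's share (₹25,500) passes entirely to Kalinda.

Lorcan receives ₹8,500.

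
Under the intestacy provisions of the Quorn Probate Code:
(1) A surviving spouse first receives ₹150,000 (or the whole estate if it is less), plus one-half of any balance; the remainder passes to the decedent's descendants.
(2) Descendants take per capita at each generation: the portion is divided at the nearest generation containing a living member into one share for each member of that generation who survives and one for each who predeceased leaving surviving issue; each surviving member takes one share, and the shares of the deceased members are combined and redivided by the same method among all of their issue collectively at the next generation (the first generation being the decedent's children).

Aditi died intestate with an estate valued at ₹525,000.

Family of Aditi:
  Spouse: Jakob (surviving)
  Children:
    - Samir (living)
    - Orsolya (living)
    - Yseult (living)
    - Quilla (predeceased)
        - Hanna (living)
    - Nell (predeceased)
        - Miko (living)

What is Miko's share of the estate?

Miko receives ₹37,500.

Jakob first takes ₹150,000, leaving a balance of ₹375,000. Jakob then takes one-half of the balance (₹187,500), for a total of ₹337,500. The remaining ₹187,500 passes to the descendants.
The descendants' portion (₹187,500) is divided at the children's generation into 5 shares of ₹37,500. Samir, Orsolya, and Yseult each take ₹37,500. The 2 shares of the deceased (Quilla and Nell) are combined into a pool of ₹75,000.
That pool (₹75,000) is divided at the grandchildren's generation equally among Hanna and Miko: ₹37,500 each.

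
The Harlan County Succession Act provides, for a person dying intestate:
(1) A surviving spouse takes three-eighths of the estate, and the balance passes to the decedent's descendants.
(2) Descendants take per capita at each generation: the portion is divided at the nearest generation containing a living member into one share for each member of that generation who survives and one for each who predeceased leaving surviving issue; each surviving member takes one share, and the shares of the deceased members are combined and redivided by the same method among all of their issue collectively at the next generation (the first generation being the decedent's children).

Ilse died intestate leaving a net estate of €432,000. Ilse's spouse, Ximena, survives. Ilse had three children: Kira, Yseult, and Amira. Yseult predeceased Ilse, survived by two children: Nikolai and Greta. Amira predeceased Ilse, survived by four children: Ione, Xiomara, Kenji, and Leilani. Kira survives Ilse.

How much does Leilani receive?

Leilani receives €30,000.

Ximena takes three-eighths of €432,000 = €162,000. The remaining €270,000 passes to the descendants.
The descendants' portion (€270,000) is divided at the children's generation into 3 shares of €90,000. Kira takes €90,000. The 2 shares of the deceased (Yseult and Amira) are combined into a pool of €180,000.
That pool (€180,000) is divided at the grandchildren's generation equally among Nikolai, Greta, Ione, Xiomara, Kenji, and Leilani: €30,000 each.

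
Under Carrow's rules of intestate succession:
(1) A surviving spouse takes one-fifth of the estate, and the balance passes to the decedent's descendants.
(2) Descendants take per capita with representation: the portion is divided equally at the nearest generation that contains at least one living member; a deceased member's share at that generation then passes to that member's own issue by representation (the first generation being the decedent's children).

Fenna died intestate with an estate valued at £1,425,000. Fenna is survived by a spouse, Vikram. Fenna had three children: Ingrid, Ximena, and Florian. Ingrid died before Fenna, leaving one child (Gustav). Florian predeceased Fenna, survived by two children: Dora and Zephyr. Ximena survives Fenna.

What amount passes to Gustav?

Gustav receives £380,000.

Vikram takes one-fifth of £1,425,000 = £285,000. The remaining £1,140,000 passes to the descendants.
The descendants' portion (£1,140,000) is divided into 3 shares of £380,000: Ximena takes £380,000; Ingrid's £380,000 share passes to Ingrid's issue; Florian's £380,000 share passes to Florian's issue.
Ingrid's share (£380,000) passes entirely to Gustav.
Florian's share (£380,000) is divided into 2 shares of £190,000: Dora and Zephyr each take £190,000.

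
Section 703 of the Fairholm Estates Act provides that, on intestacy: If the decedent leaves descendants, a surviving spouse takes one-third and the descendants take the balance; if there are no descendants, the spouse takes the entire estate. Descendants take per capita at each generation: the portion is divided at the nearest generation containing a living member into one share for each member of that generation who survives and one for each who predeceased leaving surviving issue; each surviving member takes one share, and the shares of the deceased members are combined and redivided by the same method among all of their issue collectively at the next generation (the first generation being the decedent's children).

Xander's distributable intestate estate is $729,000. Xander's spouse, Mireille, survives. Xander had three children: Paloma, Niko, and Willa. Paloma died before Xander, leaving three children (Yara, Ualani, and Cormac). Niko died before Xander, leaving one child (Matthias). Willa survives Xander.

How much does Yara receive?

Mireille takes one-third of $729,000 = $243,000. The remaining $486,000 passes to the descendants.
The descendants' portion ($486,000) is divided at the children's generation into 3 shares of $162,000. Willa takes $162,000. The 2 shares of the deceased (Paloma and Niko) are combined into a pool of $324,000.
That pool ($324,000) is divided at the grandchildren's generation equally among Yara, Ualani, Cormac, and Matthias: $81,000 each.

Yara receives $81,000.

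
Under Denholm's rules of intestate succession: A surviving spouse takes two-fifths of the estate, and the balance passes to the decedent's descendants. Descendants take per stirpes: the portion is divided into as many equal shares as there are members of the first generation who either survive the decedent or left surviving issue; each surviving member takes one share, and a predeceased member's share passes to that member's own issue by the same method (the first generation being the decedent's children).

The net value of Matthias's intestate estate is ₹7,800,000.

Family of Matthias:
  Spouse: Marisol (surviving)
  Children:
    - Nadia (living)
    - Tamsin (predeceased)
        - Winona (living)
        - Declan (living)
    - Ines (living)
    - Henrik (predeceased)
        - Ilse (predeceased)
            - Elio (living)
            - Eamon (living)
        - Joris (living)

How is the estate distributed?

Marisol takes two-fifths of ₹7,800,000 = ₹3,120,000. The remaining ₹4,680,000 passes to the descendants.
The descendants' portion (₹4,680,000) is divided into 4 shares of ₹1,170,000: Nadia and Ines each take ₹1,170,000; Tamsin's ₹1,170,000 share passes to Tamsin's issue; Henrik's ₹1,170,000 share passes to Henrik's issue.
Tamsin's share (₹1,170,000) is divided into 2 shares of ₹585,000: Winona and Declan each take ₹585,000.
Henrik's share (₹1,170,000) is divided into 2 shares of ₹585,000: Joris takes ₹585,000; Ilse's ₹585,000 share passes to Ilse's issue.
Ilse's share (₹585,000) is divided into 2 shares of ₹292,500: Elio and Eamon each take ₹292,500.

Marisol: ₹3,120,000; Nadia: ₹1,170,000; Winona: ₹585,000; Declan: ₹585,000; Ines: ₹1,170,000; Elio: ₹292,500; Eamon: ₹292,500; Joris: ₹585,000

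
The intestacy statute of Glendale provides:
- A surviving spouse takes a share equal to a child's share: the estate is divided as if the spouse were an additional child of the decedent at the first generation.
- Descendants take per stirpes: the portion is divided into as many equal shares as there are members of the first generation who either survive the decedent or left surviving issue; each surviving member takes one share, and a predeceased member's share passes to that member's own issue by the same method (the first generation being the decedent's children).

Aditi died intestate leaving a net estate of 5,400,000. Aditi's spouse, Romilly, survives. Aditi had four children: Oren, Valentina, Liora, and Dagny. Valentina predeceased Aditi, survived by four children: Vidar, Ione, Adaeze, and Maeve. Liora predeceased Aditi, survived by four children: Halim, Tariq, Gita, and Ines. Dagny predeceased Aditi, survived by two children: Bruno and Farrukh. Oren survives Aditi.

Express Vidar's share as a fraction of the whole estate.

The spouse counts as an additional share at the children's level, so there are 5 primary shares of 1,080,000. Romilly takes one such share (1,080,000).
The children's combined portion (4,320,000) is divided into 4 shares of 1,080,000: Oren takes 1,080,000; Valentina's 1,080,000 share passes to Valentina's issue; Liora's 1,080,000 share passes to Liora's issue; Dagny's 1,080,000 share passes to Dagny's issue.
Valentina's share (1,080,000) is divided into 4 shares of 270,000: Vidar, Ione, Adaeze, and Maeve each take 270,000.
Liora's share (1,080,000) is divided into 4 shares of 270,000: Halim, Tariq, Gita, and Ines each take 270,000.
Dagny's share (1,080,000) is divided into 2 shares of 540,000: Bruno and Farrukh each take 540,000.

Vidar receives 1/20 of the estate.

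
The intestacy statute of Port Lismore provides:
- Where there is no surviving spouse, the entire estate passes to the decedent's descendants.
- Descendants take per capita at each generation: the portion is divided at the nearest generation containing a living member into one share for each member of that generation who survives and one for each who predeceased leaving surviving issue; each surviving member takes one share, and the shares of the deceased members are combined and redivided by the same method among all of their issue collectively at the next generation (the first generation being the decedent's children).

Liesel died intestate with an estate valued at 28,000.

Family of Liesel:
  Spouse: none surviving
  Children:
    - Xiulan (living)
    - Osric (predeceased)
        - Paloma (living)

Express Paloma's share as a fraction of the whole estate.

Paloma receives 1/2 of the estate.

The entire 28,000 passes to the descendants.
That amount (28,000) is divided at the children's generation into 2 shares of 14,000. Xiulan takes 14,000. The remaining share for the deceased Osric (14,000) is carried to the next generation.
That pool (14,000) passes entirely to Paloma, the sole taker at the grandchildren's generation.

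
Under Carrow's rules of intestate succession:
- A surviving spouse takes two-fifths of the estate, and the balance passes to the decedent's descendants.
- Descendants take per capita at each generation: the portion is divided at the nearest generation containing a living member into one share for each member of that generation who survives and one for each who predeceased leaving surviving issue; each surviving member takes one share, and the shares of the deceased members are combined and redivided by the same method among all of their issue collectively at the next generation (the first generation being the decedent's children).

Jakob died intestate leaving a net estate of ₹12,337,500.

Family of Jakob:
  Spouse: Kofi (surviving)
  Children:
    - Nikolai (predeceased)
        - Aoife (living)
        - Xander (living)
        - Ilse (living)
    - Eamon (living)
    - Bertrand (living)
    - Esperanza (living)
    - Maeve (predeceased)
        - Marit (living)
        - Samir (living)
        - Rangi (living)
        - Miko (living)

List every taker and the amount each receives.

Kofi takes two-fifths of ₹12,337,500 = ₹4,935,000. The remaining ₹7,402,500 passes to the descendants.
The descendants' portion (₹7,402,500) is divided at the children's generation into 5 shares of ₹1,480,500. Eamon, Bertrand, and Esperanza each take ₹1,480,500. The 2 shares of the deceased (Nikolai and Maeve) are combined into a pool of ₹2,961,000.
That pool (₹2,961,000) is divided at the grandchildren's generation equally among Aoife, Xander, Ilse, Marit, Samir, Rangi, and Miko: ₹423,000 each.

Kofi: ₹4,935,000; Aoife: ₹423,000; Xander: ₹423,000; Ilse: ₹423,000; Eamon: ₹1,480,500; Bertrand: ₹1,480,500; Esperanza: ₹1,480,500; Marit: ₹423,000; Samir: ₹423,000; Rangi: ₹423,000; Miko: ₹423,000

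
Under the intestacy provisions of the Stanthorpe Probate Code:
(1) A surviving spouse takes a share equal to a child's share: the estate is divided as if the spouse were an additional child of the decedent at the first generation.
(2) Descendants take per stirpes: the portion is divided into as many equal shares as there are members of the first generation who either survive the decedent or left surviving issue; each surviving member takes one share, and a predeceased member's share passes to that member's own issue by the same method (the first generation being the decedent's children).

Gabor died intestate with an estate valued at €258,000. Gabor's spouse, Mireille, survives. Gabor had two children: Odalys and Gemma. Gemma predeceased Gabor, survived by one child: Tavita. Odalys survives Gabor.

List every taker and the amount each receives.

Mireille: €86,000; Odalys: €86,000; Tavita: €86,000

The spouse counts as an additional share at the children's level, so there are 3 primary shares of €86,000. Mireille takes one such share (€86,000).
The children's combined portion (€172,000) is divided into 2 shares of €86,000: Odalys takes €86,000; Gemma's €86,000 share passes to Gemma's issue.
Gemma's share (€86,000) passes entirely to Tavita.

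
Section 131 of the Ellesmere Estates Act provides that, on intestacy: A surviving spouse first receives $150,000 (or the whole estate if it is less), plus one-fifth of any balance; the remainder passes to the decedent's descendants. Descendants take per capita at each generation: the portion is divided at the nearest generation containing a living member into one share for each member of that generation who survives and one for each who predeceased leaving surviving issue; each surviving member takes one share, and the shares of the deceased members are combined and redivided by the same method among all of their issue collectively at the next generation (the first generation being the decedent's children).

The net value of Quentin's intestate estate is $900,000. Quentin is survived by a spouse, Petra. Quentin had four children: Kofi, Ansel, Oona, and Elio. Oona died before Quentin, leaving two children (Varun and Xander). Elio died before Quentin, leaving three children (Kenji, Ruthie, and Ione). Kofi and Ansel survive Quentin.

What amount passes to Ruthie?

Petra first takes $150,000, leaving a balance of $750,000. Petra then takes one-fifth of the balance ($150,000), for a total of $300,000. The remaining $600,000 passes to the descendants.
The descendants' portion ($600,000) is divided at the children's generation into 4 shares of $150,000. Kofi and Ansel each take $150,000. The 2 shares of the deceased (Oona and Elio) are combined into a pool of $300,000.
That pool ($300,000) is divided at the grandchildren's generation equally among Varun, Xander, Kenji, Ruthie, and Ione: $60,000 each.

Ruthie receives $60,000.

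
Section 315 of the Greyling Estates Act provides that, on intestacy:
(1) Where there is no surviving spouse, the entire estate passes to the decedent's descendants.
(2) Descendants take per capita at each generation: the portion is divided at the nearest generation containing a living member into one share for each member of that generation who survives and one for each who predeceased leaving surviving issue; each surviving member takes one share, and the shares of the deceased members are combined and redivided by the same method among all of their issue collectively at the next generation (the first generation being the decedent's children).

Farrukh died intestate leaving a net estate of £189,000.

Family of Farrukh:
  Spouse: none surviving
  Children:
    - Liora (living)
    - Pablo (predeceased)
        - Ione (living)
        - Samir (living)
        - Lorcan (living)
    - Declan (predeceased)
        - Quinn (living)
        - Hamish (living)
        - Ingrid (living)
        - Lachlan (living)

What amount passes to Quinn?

Quinn receives £18,000.

The entire £189,000 passes to the descendants.
That amount (£189,000) is divided at the children's generation into 3 shares of £63,000. Liora takes £63,000. The 2 shares of the deceased (Pablo and Declan) are combined into a pool of £126,000.
That pool (£126,000) is divided at the grandchildren's generation equally among Ione, Samir, Lorcan, Quinn, Hamish, Ingrid, and Lachlan: £18,000 each.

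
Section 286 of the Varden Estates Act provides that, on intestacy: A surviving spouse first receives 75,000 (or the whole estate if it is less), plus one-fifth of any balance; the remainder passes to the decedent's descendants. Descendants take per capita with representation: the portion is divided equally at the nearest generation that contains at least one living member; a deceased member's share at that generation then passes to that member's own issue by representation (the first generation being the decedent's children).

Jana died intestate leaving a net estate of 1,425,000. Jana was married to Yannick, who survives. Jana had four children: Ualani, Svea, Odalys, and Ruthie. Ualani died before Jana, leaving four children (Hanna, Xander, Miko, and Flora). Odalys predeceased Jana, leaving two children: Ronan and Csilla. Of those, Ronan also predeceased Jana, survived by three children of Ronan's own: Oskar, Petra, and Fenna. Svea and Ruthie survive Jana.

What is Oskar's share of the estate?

Yannick first takes 75,000, leaving a balance of 1,350,000. Yannick then takes one-fifth of the balance (270,000), for a total of 345,000. The remaining 1,080,000 passes to the descendants.
The descendants' portion (1,080,000) is divided into 4 shares of 270,000: Svea and Ruthie each take 270,000; Ualani's 270,000 share passes to Ualani's issue; Odalys's 270,000 share passes to Odalys's issue.
Ualani's share (270,000) is divided into 4 shares of 67,500: Hanna, Xander, Miko, and Flora each take 67,500.
Odalys's share (270,000) is divided into 2 shares of 135,000: Csilla takes 135,000; Ronan's 135,000 share passes to Ronan's issue.
Ronan's share (135,000) is divided into 3 shares of 45,000: Oskar, Petra, and Fenna each take 45,000.

Oskar receives 45,000.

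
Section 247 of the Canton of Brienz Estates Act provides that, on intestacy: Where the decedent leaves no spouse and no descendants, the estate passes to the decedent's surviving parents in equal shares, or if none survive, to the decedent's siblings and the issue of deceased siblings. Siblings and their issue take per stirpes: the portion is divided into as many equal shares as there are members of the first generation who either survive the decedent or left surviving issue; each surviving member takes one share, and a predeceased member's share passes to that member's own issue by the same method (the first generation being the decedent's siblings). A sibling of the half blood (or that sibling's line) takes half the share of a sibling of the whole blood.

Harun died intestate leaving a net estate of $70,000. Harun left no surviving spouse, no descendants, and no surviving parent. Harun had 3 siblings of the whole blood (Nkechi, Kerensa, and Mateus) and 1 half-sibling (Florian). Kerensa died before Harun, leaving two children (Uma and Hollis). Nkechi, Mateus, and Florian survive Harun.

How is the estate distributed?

Nkechi: $20,000; Uma: $10,000; Hollis: $10,000; Mateus: $20,000; Florian: $10,000

The entire $70,000 passes to the siblings and their issue.
Counting each half-blood sibling's line as half a unit, there are 7/2 units in $70,000, so one unit is $20,000. Whole-blood lines (Nkechi, Kerensa, and Mateus) take $20,000 each; half-blood lines (Florian) take $10,000 each.
Kerensa's share ($20,000) is divided into 2 shares of $10,000: Uma and Hollis each take $10,000.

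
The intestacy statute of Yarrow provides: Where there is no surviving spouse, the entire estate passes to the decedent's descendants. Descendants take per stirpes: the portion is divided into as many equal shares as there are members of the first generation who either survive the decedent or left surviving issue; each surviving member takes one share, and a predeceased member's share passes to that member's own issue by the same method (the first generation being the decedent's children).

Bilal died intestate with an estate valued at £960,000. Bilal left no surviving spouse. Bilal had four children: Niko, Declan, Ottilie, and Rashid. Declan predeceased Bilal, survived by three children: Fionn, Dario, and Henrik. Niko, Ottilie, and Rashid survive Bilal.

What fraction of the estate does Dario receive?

Dario receives 1/12 of the estate.

The entire £960,000 passes to the descendants.
That amount (£960,000) is divided into 4 shares of £240,000: Niko, Ottilie, and Rashid each take £240,000; Declan's £240,000 share passes to Declan's issue.
Declan's share (£240,000) is divided into 3 shares of £80,000: Fionn, Dario, and Henrik each take £80,000.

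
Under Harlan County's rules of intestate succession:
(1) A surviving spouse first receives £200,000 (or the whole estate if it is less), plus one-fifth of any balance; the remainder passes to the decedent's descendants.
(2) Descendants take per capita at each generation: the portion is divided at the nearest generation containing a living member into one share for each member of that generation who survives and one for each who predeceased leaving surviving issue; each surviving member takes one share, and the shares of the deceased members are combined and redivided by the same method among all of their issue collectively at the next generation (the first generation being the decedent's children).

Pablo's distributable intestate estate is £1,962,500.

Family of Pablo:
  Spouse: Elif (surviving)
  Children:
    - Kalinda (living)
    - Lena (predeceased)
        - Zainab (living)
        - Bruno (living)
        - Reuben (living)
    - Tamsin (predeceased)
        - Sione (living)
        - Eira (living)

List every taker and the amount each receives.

Elif: £552,500; Kalinda: £470,000; Zainab: £188,000; Bruno: £188,000; Reuben: £188,000; Sione: £188,000; Eira: £188,000

Elif first takes £200,000, leaving a balance of £1,762,500. Elif then takes one-fifth of the balance (£352,500), for a total of £552,500. The remaining £1,410,000 passes to the descendants.
The descendants' portion (£1,410,000) is divided at the children's generation into 3 shares of £470,000. Kalinda takes £470,000. The 2 shares of the deceased (Lena and Tamsin) are combined into a pool of £940,000.
That pool (£940,000) is divided at the grandchildren's generation equally among Zainab, Bruno, Reuben, Sione, and Eira: £188,000 each.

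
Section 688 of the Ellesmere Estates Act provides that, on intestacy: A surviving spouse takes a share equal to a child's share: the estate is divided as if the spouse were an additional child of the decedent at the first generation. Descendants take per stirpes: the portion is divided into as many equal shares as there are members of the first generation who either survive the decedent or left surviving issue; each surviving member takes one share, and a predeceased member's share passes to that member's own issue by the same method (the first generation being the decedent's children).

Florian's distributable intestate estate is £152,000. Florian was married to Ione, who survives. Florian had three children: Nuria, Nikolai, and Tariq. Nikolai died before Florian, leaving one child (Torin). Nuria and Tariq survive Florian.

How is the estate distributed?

Ione: £38,000; Nuria: £38,000; Torin: £38,000; Tariq: £38,000

The spouse counts as an additional share at the children's level, so there are 4 primary shares of £38,000. Ione takes one such share (£38,000).
The children's combined portion (£114,000) is divided into 3 shares of £38,000: Nuria and Tariq each take £38,000; Nikolai's £38,000 share passes to Nikolai's issue.
Nikolai's share (£38,000) passes entirely to Torin.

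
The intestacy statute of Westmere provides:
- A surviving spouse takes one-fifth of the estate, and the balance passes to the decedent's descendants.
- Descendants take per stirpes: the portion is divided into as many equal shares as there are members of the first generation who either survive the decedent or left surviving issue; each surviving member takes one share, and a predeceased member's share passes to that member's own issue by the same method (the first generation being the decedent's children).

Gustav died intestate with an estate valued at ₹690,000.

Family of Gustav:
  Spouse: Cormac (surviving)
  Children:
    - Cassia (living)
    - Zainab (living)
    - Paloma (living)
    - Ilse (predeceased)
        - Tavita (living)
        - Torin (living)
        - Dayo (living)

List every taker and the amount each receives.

Cormac: ₹138,000; Cassia: ₹138,000; Zainab: ₹138,000; Paloma: ₹138,000; Tavita: ₹46,000; Torin: ₹46,000; Dayo: ₹46,000

Cormac takes one-fifth of ₹690,000 = ₹138,000. The remaining ₹552,000 passes to the descendants.
The descendants' portion (₹552,000) is divided into 4 shares of ₹138,000: Cassia, Zainab, and Paloma each take ₹138,000; Ilse's ₹138,000 share passes to Ilse's issue.
Ilse's share (₹138,000) is divided into 3 shares of ₹46,000: Tavita, Torin, and Dayo each take ₹46,000.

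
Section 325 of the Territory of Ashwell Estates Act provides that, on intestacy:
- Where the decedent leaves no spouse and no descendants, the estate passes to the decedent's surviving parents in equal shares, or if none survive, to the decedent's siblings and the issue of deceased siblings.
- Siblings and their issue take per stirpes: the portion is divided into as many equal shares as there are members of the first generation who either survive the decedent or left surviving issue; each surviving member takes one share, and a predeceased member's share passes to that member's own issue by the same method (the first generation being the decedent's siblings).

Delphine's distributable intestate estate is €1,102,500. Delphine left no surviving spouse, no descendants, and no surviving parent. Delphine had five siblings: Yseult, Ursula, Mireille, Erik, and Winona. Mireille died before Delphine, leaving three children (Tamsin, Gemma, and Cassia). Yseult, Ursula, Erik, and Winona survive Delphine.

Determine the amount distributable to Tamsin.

Tamsin receives €73,500.

The entire €1,102,500 passes to the siblings and their issue.
That amount (€1,102,500) is divided into 5 shares of €220,500: Yseult, Ursula, Erik, and Winona each take €220,500; Mireille's €220,500 share passes to Mireille's issue.
Mireille's share (€220,500) is divided into 3 shares of €73,500: Tamsin, Gemma, and Cassia each take €73,500.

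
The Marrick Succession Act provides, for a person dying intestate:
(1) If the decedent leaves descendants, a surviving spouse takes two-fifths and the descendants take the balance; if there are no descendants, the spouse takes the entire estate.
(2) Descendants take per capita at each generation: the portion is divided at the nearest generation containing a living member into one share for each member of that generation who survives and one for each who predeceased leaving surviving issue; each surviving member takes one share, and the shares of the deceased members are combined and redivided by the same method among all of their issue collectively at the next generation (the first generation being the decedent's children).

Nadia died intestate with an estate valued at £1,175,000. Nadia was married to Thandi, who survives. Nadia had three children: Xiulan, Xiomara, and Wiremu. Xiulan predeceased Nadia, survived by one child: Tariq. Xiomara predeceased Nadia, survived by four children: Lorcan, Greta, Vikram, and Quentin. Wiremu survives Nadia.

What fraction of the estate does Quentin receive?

Quentin receives 2/25 of the estate.

Thandi takes two-fifths of £1,175,000 = £470,000. The remaining £705,000 passes to the descendants.
The descendants' portion (£705,000) is divided at the children's generation into 3 shares of £235,000. Wiremu takes £235,000. The 2 shares of the deceased (Xiulan and Xiomara) are combined into a pool of £470,000.
That pool (£470,000) is divided at the grandchildren's generation equally among Tariq, Lorcan, Greta, Vikram, and Quentin: £94,000 each.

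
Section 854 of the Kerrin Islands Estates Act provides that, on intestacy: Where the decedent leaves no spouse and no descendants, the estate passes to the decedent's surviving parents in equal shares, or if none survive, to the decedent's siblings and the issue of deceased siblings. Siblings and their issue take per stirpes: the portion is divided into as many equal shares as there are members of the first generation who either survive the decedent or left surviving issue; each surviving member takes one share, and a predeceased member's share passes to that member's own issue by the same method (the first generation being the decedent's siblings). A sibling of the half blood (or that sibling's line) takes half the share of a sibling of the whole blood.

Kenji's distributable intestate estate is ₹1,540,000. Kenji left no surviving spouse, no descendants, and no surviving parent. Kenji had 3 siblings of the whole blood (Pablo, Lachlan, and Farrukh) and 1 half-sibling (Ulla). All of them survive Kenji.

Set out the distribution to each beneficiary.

The entire ₹1,540,000 passes to the siblings and their issue.
Counting each half-blood sibling's line as half a unit, there are 7/2 units in ₹1,540,000, so one unit is ₹440,000. Whole-blood lines (Pablo, Lachlan, and Farrukh) take ₹440,000 each; half-blood lines (Ulla) take ₹220,000 each.

Ulla: ₹220,000; Pablo: ₹440,000; Lachlan: ₹440,000; Farrukh: ₹440,000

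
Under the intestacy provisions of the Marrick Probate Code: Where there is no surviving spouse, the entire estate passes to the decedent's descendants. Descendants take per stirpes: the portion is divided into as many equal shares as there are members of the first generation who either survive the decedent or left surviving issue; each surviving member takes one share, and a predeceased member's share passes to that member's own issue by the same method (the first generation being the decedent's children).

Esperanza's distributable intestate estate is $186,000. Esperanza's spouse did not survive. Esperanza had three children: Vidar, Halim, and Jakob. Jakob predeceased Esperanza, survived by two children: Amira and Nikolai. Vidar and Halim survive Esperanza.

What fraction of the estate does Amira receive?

The entire $186,000 passes to the descendants.
That amount ($186,000) is divided into 3 shares of $62,000: Vidar and Halim each take $62,000; Jakob's $62,000 share passes to Jakob's issue.
Jakob's share ($62,000) is divided into 2 shares of $31,000: Amira and Nikolai each take $31,000.

Amira receives 1/6 of the estate.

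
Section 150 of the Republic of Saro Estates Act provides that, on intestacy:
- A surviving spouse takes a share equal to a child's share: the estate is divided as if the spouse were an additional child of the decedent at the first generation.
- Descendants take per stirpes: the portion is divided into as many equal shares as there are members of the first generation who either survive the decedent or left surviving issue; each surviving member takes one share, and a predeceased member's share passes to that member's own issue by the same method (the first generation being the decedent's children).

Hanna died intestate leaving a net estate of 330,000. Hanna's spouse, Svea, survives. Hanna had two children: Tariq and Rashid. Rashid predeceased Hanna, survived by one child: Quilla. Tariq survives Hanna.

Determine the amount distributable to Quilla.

Quilla receives 110,000.

The spouse counts as an additional share at the children's level, so there are 3 primary shares of 110,000. Svea takes one such share (110,000).
The children's combined portion (220,000) is divided into 2 shares of 110,000: Tariq takes 110,000; Rashid's 110,000 share passes to Rashid's issue.
Rashid's share (110,000) passes entirely to Quilla.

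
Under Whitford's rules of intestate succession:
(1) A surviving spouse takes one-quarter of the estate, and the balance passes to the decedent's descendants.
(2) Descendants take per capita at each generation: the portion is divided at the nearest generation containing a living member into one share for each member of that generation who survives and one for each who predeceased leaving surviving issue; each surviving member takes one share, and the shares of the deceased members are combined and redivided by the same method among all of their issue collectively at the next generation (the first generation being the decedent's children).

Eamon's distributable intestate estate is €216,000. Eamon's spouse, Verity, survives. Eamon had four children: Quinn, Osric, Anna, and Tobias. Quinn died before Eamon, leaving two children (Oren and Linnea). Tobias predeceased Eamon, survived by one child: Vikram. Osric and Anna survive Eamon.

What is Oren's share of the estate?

Verity takes one-quarter of €216,000 = €54,000. The remaining €162,000 passes to the descendants.
The descendants' portion (€162,000) is divided at the children's generation into 4 shares of €40,500. Osric and Anna each take €40,500. The 2 shares of the deceased (Quinn and Tobias) are combined into a pool of €81,000.
That pool (€81,000) is divided at the grandchildren's generation equally among Oren, Linnea, and Vikram: €27,000 each.

Oren receives €27,000.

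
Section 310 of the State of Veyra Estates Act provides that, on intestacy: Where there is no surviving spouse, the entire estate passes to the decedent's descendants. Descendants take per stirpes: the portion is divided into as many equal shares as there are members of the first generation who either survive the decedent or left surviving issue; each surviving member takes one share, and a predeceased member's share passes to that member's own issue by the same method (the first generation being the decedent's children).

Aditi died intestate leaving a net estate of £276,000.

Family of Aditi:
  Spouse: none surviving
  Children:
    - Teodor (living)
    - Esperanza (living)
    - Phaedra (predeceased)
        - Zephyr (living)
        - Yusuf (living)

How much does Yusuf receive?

The entire £276,000 passes to the descendants.
That amount (£276,000) is divided into 3 shares of £92,000: Teodor and Esperanza each take £92,000; Phaedra's £92,000 share passes to Phaedra's issue.
Phaedra's share (£92,000) is divided into 2 shares of £46,000: Zephyr and Yusuf each take £46,000.

Yusuf receives £46,000.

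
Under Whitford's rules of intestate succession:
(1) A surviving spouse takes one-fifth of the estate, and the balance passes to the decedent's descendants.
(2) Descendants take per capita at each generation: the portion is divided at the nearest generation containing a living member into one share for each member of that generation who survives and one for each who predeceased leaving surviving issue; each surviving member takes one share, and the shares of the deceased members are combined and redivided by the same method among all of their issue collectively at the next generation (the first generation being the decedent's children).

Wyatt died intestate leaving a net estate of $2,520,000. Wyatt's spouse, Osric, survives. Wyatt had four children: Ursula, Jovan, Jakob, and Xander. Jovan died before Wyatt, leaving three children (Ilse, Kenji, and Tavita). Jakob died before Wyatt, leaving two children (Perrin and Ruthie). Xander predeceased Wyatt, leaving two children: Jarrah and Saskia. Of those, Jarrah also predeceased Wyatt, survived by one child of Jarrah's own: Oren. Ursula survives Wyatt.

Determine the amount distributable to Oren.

Osric takes one-fifth of $2,520,000 = $504,000. The remaining $2,016,000 passes to the descendants.
The descendants' portion ($2,016,000) is divided at the children's generation into 4 shares of $504,000. Ursula takes $504,000. The 3 shares of the deceased (Jovan, Jakob, and Xander) are combined into a pool of $1,512,000.
That pool ($1,512,000) is divided at the grandchildren's generation into 7 shares of $216,000. Ilse, Kenji, Tavita, Perrin, Ruthie, and Saskia each take $216,000. The remaining share for the deceased Jarrah ($216,000) is carried to the next generation.
That pool ($216,000) passes entirely to Oren, the sole taker at the great-grandchildren's generation.

Oren receives $216,000.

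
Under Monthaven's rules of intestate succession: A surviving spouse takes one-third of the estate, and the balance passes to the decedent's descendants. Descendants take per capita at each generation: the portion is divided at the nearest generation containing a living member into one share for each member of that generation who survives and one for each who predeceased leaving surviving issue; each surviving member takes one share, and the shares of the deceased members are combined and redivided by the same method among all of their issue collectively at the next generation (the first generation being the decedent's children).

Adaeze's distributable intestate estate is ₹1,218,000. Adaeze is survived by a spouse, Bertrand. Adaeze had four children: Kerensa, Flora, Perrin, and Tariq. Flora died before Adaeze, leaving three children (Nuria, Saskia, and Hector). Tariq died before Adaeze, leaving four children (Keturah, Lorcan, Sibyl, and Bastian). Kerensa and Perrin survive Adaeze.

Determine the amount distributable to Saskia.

Bertrand takes one-third of ₹1,218,000 = ₹406,000. The remaining ₹812,000 passes to the descendants.
The descendants' portion (₹812,000) is divided at the children's generation into 4 shares of ₹203,000. Kerensa and Perrin each take ₹203,000. The 2 shares of the deceased (Flora and Tariq) are combined into a pool of ₹406,000.
That pool (₹406,000) is divided at the grandchildren's generation equally among Nuria, Saskia, Hector, Keturah, Lorcan, Sibyl, and Bastian: ₹58,000 each.

Saskia receives ₹58,000.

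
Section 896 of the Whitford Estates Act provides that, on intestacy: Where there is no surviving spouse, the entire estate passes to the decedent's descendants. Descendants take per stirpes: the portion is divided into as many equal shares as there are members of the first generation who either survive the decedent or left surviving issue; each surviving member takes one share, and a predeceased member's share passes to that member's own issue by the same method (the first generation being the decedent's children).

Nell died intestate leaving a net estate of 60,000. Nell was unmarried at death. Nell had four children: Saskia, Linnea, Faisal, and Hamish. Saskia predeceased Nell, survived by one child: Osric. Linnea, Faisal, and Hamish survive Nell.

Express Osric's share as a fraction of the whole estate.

The entire 60,000 passes to the descendants.
That amount (60,000) is divided into 4 shares of 15,000: Linnea, Faisal, and Hamish each take 15,000; Saskia's 15,000 share passes to Saskia's issue.
Saskia's share (15,000) passes entirely to Osric.

Osric receives 1/4 of the estate.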